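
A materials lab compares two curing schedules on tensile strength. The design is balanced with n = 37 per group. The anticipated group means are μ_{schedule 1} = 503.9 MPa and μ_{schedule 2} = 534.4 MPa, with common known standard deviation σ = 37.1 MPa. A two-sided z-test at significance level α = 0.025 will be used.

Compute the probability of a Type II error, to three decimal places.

Standardized effect: d = |μ_{schedule 1} − μ_{schedule 2}| / σ = |503.9 − 534.4| / 37.1 = 0.8221
Noncentrality parameter: δ = d·√(n/2) = 0.8221 × √(37/2) = 3.5360
Two-sided α = 0.025 → critical value z_{0.0125} = 2.241.
Power = Φ(δ − 2.241) + Φ(−δ − 2.241) = Φ(1.295) + Φ(-5.777) = 0.9023 + 0.0000 = 0.9023.
Type II error: β = 1 − power = 1 − 0.9023 = 0.0977.

β ≈ 0.098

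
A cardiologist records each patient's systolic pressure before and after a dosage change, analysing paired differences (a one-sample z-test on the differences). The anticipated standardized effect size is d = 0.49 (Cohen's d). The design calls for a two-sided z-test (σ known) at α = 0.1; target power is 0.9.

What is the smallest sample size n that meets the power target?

n = 36

For power 0.9 need Φ(δ − z_{0.05}) = 0.9, so δ = z_{0.05} + z_{0.10} = 1.645 + 1.282 = 2.926.
(For δ > 0 the lower-tail rejection region contributes negligibly to power, so the one-term inversion is standard.)
δ = d·√n ⇒ n = (δ/d)² = (2.926 / 0.49)² = 35.67.
Rounding up, n = 36.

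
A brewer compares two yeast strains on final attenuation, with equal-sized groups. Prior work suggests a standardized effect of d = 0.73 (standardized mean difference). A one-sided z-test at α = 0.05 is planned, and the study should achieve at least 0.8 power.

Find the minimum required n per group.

n = 24 per group

Set Φ(δ − 1.645) = 0.8; then δ − 1.645 = Φ⁻¹(0.8) = 0.842, giving δ = 2.486.
δ = d·√(n/2) ⇒ n = 2(δ/d)² = 2 × (2.486 / 0.73)² = 23.20.
Round up to the next whole unit.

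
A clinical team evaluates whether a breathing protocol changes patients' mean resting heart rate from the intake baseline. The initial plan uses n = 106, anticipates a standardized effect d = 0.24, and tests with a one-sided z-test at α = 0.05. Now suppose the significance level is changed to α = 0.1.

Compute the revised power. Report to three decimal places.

Power ≈ 0.883

δ = d·√n = 0.24 × √106 = 2.4710 (unchanged). New critical value: z_{0.1} = 1.282.
Revised power = Φ(δ − 1.282) = Φ(1.189) = 0.8829.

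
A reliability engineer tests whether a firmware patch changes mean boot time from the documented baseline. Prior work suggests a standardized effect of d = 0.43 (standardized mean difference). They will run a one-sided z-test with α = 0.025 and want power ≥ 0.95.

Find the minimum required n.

For power 0.95 need Φ(δ − z_{0.025}) = 0.95, so δ = z_{0.025} + z_{0.05} = 1.960 + 1.645 = 3.605.
δ = d·√n ⇒ n = (δ/d)² = (3.605 / 0.43)² = 70.28.
Rounding up, n = 71.

n = 71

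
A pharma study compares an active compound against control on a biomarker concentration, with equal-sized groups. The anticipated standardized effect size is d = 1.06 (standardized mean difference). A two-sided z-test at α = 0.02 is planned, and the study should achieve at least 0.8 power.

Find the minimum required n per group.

Set Φ(δ − 2.326) = 0.8; then δ − 2.326 = Φ⁻¹(0.8) = 0.842, giving δ = 3.168.
(The Φ(−δ − z_{α/2}) term is vanishingly small for δ > 0 and is dropped in the standard sample-size formula.)
δ = d·√(n/2) ⇒ n = 2(δ/d)² = 2 × (3.168 / 1.06)² = 17.86.
Rounding up, n = 18 per group.

n = 18 per group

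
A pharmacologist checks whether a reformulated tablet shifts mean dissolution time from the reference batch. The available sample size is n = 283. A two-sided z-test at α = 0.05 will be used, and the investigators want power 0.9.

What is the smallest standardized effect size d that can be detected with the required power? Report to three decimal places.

d ≈ 0.193

Required noncentrality: δ = z_{0.025} + z_{0.10} = 1.960 + 1.282 = 3.242.
(Lower-tail contribution to power is negligible for δ > 0.)
δ = d·√n ⇒ d = δ/√n = 3.242/√283 = 0.1927.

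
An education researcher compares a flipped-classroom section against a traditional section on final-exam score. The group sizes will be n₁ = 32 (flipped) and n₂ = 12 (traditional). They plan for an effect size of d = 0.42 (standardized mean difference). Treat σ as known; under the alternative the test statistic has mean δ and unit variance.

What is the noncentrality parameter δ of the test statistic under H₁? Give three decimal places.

δ ≈ 1.241

δ = d / √(1/n₁ + 1/n₂) = 0.42 / √(1/32 + 1/12) = 1.2408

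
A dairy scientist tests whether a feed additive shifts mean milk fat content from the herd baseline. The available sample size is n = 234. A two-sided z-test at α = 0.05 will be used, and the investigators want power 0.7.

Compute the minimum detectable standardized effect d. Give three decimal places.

d ≈ 0.162

Required noncentrality: δ = z_{0.025} + z_{0.30} = 1.960 + 0.524 = 2.484.
(Lower-tail contribution to power is negligible for δ > 0.)
δ = d·√n ⇒ d = δ/√n = 2.484/√234 = 0.1624.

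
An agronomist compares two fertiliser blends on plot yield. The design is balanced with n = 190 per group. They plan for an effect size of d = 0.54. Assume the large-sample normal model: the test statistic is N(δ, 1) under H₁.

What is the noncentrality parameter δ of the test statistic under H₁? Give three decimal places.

δ ≈ 5.263

δ = d·√(n/2) = 0.54 × √(190/2) = 5.2633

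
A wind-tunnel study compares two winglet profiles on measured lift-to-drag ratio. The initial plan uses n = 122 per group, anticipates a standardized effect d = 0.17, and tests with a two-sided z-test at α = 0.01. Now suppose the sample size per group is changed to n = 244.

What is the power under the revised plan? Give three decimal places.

With n = 244 per group: δ = d·√(n/2) = 0.17 × √(244/2) = 1.8777. Critical value z_{0.005} = 2.576.
Revised power = Φ(δ − 2.576) + Φ(−δ − 2.576) = Φ(-0.698) + Φ(-4.454) = 0.2426 + 0.0000 = 0.2426.

Power ≈ 0.243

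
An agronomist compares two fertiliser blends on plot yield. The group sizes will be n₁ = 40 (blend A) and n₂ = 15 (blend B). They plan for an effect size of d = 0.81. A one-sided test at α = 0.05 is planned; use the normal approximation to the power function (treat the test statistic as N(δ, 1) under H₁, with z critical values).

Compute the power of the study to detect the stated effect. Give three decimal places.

Noncentrality parameter: δ = d / √(1/n₁ + 1/n₂) = 0.81 / √(1/40 + 1/15) = 2.6753
One-sided α = 0.05 → critical value z_{0.05} = 1.645.
Power = P(Z > 1.645 − δ) = Φ(1.030) = 0.8486.

Power ≈ 0.849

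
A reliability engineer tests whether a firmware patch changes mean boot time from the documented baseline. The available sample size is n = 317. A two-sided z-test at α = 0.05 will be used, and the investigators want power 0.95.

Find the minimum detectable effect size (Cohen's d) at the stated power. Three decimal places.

Required noncentrality: δ = z_{0.025} + z_{0.05} = 1.960 + 1.645 = 3.605.
(The second rejection-region term Φ(−δ − z_{α/2}) is negligible and dropped.)
δ = d·√n ⇒ d = δ/√n = 3.605/√317 = 0.2025.

d ≈ 0.202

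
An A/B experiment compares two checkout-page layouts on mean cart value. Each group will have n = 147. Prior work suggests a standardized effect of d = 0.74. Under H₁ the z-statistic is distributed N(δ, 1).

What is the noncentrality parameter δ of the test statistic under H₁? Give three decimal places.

δ = d·√(n/2) = 0.74 × √(147/2) = 6.3442

δ ≈ 6.344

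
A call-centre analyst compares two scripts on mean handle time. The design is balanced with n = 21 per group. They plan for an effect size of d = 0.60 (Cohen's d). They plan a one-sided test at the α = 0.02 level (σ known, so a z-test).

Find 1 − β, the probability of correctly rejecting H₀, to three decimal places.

Power ≈ 0.456

Noncentrality parameter: λ = d·√(n/2) = 0.60 × √(21/2) = 1.9442
One-sided α = 0.02 → critical value z_{0.02} = 2.054.
Power = Φ(λ − 2.054) = Φ(-0.110) = 0.4564.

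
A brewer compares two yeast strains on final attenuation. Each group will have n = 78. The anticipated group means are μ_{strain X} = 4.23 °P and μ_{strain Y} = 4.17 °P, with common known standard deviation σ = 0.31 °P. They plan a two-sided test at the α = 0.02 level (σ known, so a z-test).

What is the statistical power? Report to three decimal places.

Power ≈ 0.132

Standardized effect: d = |μ_{strain X} − μ_{strain Y}| / σ = |4.23 − 4.17| / 0.31 = 0.1935
Noncentrality parameter: δ = d·√(n/2) = 0.1935 × √(78/2) = 1.2087
Critical value for a two-sided test at α = 0.02: z_{α/2} = 2.326.
Power = Φ(δ − 2.326) + Φ(−δ − 2.326) = Φ(-1.118) + Φ(-3.535) = 0.1319 + 0.0002 = 0.1321.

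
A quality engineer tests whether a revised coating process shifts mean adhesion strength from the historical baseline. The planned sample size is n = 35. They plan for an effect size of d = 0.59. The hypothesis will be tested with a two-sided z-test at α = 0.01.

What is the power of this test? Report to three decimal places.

Noncentrality parameter: δ = d·√n = 0.59 × √35 = 3.4905
Critical value for a two-sided test at α = 0.01: z_{α/2} = 2.576.
Power = Φ(δ − 2.576) + Φ(−δ − 2.576) = Φ(0.915) + Φ(-6.066) = 0.8198 + 0.0000 = 0.8198.

Power ≈ 0.820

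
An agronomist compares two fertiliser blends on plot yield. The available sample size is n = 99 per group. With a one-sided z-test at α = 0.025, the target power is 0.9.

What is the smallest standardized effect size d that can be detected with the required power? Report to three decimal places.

Required noncentrality: δ = z_{0.025} + z_{0.10} = 1.960 + 1.282 = 3.242.
δ = d·√(n/2) ⇒ d = δ/√(n/2) = 3.242/√(99/2) = 0.4607.

d ≈ 0.461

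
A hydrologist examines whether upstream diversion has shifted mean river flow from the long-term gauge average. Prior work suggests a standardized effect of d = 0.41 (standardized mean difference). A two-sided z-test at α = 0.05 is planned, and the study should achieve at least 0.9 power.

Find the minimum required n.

Set Φ(δ − 1.960) = 0.9; then δ − 1.960 = Φ⁻¹(0.9) = 1.282, giving δ = 3.242.
(Ignoring the negligible lower-tail rejection probability gives the usual closed-form inversion.)
δ = d·√n ⇒ n = (δ/d)² = (3.242 / 0.41)² = 62.51.
Rounding up, n = 63.

n = 63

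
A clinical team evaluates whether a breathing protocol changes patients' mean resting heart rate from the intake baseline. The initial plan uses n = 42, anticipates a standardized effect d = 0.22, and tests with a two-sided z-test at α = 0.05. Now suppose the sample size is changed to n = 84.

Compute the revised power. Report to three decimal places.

Power ≈ 0.523

With n = 84: δ = d·√n = 0.22 × √84 = 2.0163. Critical value z_{0.025} = 1.960.
Revised power = Φ(δ − 1.960) + Φ(−δ − 1.960) = Φ(0.056) + Φ(-3.976) = 0.5225 + 0.0000 = 0.5225.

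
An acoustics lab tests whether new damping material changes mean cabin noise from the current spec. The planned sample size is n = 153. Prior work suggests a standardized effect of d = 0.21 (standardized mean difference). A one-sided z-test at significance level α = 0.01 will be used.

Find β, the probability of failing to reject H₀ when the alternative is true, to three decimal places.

Noncentrality parameter: δ = d·√n = 0.21 × √153 = 2.5976
Critical value for a one-sided test at α = 0.01: z_α = 2.326.
Power = P(Z > 2.326 − δ) = Φ(0.271) = 0.6069.
Type II error: β = 1 − power = 1 − 0.6069 = 0.3931.

β ≈ 0.393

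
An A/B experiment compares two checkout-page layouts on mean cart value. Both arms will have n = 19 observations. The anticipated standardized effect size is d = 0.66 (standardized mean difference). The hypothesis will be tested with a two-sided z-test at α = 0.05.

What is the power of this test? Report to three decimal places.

Noncentrality parameter: δ = d·√(n/2) = 0.66 × √(19/2) = 2.0343
Critical value for a two-sided test at α = 0.05: z_{α/2} = 1.960.
Power = Φ(δ − 1.960) + Φ(−δ − 1.960) = Φ(0.074) + Φ(-3.994) = 0.5296 + 0.0000 = 0.5296.

Power ≈ 0.530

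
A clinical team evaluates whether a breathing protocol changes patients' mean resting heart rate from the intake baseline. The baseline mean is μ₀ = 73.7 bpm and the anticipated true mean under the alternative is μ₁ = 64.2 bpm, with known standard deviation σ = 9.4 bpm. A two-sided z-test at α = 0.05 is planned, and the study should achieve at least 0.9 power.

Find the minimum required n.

Standardized effect: d = |μ₁ − μ₀| / σ = |64.2 − 73.7| / 9.4 = 1.0106
For power 0.9 need Φ(δ − z_{0.025}) = 0.9, so δ = z_{0.025} + z_{0.10} = 1.960 + 1.282 = 3.242.
(For δ > 0 the lower-tail rejection region contributes negligibly to power, so the one-term inversion is standard.)
δ = d·√n ⇒ n = (δ/d)² = (3.242 / 1.0106)² = 10.29.
Round up to the next whole unit.

n = 11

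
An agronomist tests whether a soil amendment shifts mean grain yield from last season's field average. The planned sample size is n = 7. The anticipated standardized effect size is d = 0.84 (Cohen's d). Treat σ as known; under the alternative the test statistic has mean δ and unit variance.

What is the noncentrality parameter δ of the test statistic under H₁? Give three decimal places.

The noncentrality parameter scales effect size by the design's sample-size factor: δ = d·√n = 0.84 × √7 = 2.2224

δ ≈ 2.222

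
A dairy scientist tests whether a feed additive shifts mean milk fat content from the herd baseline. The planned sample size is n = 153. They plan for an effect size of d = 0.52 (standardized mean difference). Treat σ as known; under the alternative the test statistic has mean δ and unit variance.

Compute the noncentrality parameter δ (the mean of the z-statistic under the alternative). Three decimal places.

δ ≈ 6.432

δ = d·√n = 0.52 × √153 = 6.4320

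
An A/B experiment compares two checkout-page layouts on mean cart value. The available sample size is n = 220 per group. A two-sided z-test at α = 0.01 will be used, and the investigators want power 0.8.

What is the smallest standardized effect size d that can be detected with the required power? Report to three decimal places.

d ≈ 0.326

Need Φ(δ − 2.576) = 0.8, so δ = 2.576 + 0.842 = 3.417.
(Lower-tail contribution to power is negligible for δ > 0.)
δ = d·√(n/2) ⇒ d = δ/√(n/2) = 3.417/√(220/2) = 0.3258.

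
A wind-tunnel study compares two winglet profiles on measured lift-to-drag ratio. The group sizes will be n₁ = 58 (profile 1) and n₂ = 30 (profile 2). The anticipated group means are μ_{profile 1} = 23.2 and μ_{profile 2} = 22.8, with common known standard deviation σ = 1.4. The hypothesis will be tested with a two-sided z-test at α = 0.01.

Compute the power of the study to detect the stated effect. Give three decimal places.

Standardized effect: d = |μ_{profile 1} − μ_{profile 2}| / σ = |23.2 − 22.8| / 1.4 = 0.2857
Noncentrality parameter: δ = d / √(1/n₁ + 1/n₂) = 0.2857 / √(1/58 + 1/30) = 1.2705
Two-sided α = 0.01 → critical value z_{0.005} = 2.576.
Power = Φ(δ − 2.576) + Φ(−δ − 2.576) = Φ(-1.305) + Φ(-3.846) = 0.0959 + 0.0001 = 0.0959.

Power ≈ 0.096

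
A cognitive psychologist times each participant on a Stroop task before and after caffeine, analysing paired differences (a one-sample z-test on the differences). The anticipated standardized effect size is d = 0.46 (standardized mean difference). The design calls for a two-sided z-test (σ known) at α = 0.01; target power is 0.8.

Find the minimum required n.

n = 56

Set Φ(δ − 2.576) = 0.8; then δ − 2.576 = Φ⁻¹(0.8) = 0.842, giving δ = 3.417.
(For δ > 0 the lower-tail rejection region contributes negligibly to power, so the one-term inversion is standard.)
δ = d·√n ⇒ n = (δ/d)² = (3.417 / 0.46)² = 55.19.
Round up to the next whole unit.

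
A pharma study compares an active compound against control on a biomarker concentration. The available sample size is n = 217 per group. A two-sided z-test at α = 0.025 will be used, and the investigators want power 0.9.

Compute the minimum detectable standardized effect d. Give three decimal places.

d ≈ 0.338

Required noncentrality: δ = z_{0.0125} + z_{0.10} = 2.241 + 1.282 = 3.523.
(The second rejection-region term Φ(−δ − z_{α/2}) is negligible and dropped.)
δ = d·√(n/2) ⇒ d = δ/√(n/2) = 3.523/√(217/2) = 0.3382.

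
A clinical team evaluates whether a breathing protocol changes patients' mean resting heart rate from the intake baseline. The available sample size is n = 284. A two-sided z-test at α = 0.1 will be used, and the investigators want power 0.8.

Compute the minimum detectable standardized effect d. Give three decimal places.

Need Φ(δ − 1.645) = 0.8, so δ = 1.645 + 0.842 = 2.486.
(The second rejection-region term Φ(−δ − z_{α/2}) is negligible and dropped.)
δ = d·√n ⇒ d = δ/√n = 2.486/√284 = 0.1475.

d ≈ 0.148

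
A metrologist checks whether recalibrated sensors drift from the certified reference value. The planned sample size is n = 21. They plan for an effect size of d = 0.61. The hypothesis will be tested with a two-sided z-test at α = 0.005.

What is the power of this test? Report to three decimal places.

Power ≈ 0.495

Noncentrality parameter: δ = d·√n = 0.61 × √21 = 2.7954
Critical value for a two-sided test at α = 0.005: z_{α/2} = 2.807.
Power = Φ(δ − 2.807) + Φ(−δ − 2.807) = Φ(-0.012) + Φ(-5.602) = 0.4953 + 0.0000 = 0.4953.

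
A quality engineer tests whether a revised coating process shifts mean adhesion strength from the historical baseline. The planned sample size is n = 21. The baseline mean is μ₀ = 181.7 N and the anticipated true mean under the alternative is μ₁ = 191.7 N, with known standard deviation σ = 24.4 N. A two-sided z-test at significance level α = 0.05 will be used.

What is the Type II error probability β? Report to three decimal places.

β ≈ 0.533

Standardized effect: d = |μ₁ − μ₀| / σ = |191.7 − 181.7| / 24.4 = 0.4098
Noncentrality parameter: δ = d·√n = 0.4098 × √21 = 1.8781
Critical value for a two-sided test at α = 0.05: z_{α/2} = 1.960.
Power = Φ(δ − 1.960) + Φ(−δ − 1.960) = Φ(-0.082) + Φ(-3.838) = 0.4674 + 0.0001 = 0.4674.
Type II error: β = 1 − power = 1 − 0.4674 = 0.5326.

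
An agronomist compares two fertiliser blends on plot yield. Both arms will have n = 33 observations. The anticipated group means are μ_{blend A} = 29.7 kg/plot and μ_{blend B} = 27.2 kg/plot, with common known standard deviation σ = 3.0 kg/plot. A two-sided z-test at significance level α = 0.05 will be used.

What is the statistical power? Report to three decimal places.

Standardized effect: d = |μ_{blend A} − μ_{blend B}| / σ = |29.7 − 27.2| / 3.0 = 0.8333
Noncentrality parameter: δ = d·√(n/2) = 0.8333 × √(33/2) = 3.3850
Two-sided α = 0.05 → critical value z_{0.025} = 1.960.
Power = Φ(δ − 1.960) + Φ(−δ − 1.960) = Φ(1.425) + Φ(-5.345) = 0.9229 + 0.0000 = 0.9229.

Power ≈ 0.923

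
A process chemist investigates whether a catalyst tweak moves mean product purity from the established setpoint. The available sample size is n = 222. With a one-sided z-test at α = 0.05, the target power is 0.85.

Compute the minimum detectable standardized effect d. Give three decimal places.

d ≈ 0.180

Need Φ(δ − 1.645) = 0.85, so δ = 1.645 + 1.036 = 2.681.
δ = d·√n ⇒ d = δ/√n = 2.681/√222 = 0.1800.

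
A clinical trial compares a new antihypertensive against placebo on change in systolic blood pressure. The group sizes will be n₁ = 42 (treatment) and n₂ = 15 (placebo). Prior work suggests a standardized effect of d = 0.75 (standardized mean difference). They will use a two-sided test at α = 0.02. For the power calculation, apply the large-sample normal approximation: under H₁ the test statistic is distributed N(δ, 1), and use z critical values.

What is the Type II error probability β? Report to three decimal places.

β ≈ 0.434

Noncentrality parameter: δ = d / √(1/n₁ + 1/n₂) = 0.75 / √(1/42 + 1/15) = 2.4934
Two-sided α = 0.02 → critical value z_{0.01} = 2.326.
Power = Φ(δ − 2.326) + Φ(−δ − 2.326) = Φ(0.167) + Φ(-4.820) = 0.5663 + 0.0000 = 0.5663.
Type II error: β = 1 − power = 1 − 0.5663 = 0.4337.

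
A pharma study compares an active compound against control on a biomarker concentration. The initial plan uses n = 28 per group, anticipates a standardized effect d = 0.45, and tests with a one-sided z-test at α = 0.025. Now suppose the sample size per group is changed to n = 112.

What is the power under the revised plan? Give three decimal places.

Power ≈ 0.920

With n = 112 per group: δ = d·√(n/2) = 0.45 × √(112/2) = 3.3675. Critical value z_{0.025} = 1.960.
Revised power = P(Z > 1.960 − δ) = Φ(1.408) = 0.9204.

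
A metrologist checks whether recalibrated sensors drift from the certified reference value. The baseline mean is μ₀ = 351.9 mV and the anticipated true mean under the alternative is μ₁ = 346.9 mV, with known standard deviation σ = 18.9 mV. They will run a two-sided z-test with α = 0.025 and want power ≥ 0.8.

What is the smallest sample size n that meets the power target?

n = 136

Standardized effect: d = |μ₁ − μ₀| / σ = |346.9 − 351.9| / 18.9 = 0.2646
Set Φ(δ − 2.241) = 0.8; then δ − 2.241 = Φ⁻¹(0.8) = 0.842, giving δ = 3.083.
(The Φ(−δ − z_{α/2}) term is vanishingly small for δ > 0 and is dropped in the standard sample-size formula.)
δ = d·√n ⇒ n = (δ/d)² = (3.083 / 0.2646)² = 135.81.
Round up to the next whole unit.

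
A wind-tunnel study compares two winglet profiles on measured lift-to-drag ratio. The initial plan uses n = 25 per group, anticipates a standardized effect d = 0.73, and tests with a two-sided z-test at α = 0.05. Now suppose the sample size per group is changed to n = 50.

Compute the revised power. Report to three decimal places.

With n = 50 per group: δ = d·√(n/2) = 0.73 × √(50/2) = 3.6500. Critical value z_{0.025} = 1.960.
Revised power = Φ(δ − 1.960) + Φ(−δ − 1.960) = Φ(1.690) + Φ(-5.610) = 0.9545 + 0.0000 = 0.9545.

Power ≈ 0.954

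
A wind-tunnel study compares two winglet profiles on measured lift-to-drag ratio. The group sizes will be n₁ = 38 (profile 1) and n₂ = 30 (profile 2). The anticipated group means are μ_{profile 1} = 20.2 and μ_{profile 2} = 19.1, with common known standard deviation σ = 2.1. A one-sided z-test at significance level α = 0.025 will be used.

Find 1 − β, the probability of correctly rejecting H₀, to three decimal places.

Standardized effect: d = |μ_{profile 1} − μ_{profile 2}| / σ = |20.2 − 19.1| / 2.1 = 0.5238
Noncentrality parameter: δ = d / √(1/n₁ + 1/n₂) = 0.5238 / √(1/38 + 1/30) = 2.1447
Critical value for a one-sided test at α = 0.025: z_α = 1.960.
Power = P(Z > 1.960 − δ) = Φ(0.185) = 0.5733.

Power ≈ 0.573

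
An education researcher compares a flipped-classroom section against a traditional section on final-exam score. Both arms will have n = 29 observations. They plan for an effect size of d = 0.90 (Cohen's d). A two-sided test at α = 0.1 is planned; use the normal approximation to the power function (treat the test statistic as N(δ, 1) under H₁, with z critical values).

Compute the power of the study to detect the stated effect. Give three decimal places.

Noncentrality parameter: δ = d·√(n/2) = 0.90 × √(29/2) = 3.4271
Two-sided α = 0.1 → critical value z_{0.05} = 1.645.
Power = Φ(δ − 1.645) + Φ(−δ − 1.645) = Φ(1.782) + Φ(-5.072) = 0.9626 + 0.0000 = 0.9626.

Power ≈ 0.963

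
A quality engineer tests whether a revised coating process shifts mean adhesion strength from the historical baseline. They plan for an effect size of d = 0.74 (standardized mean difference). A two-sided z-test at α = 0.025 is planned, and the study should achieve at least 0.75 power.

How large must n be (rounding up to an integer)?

For power 0.75 need Φ(δ − z_{0.0125}) = 0.75, so δ = z_{0.0125} + z_{0.25} = 2.241 + 0.674 = 2.916.
(The Φ(−δ − z_{α/2}) term is vanishingly small for δ > 0 and is dropped in the standard sample-size formula.)
δ = d·√n ⇒ n = (δ/d)² = (2.916 / 0.74)² = 15.53.
Round up to the next whole unit.

n = 16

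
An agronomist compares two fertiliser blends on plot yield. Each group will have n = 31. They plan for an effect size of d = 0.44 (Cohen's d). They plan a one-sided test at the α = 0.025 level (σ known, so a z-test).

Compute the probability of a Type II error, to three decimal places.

Noncentrality parameter: δ = d·√(n/2) = 0.44 × √(31/2) = 1.7323
One-sided α = 0.025 → critical value z_{0.025} = 1.960.
Power = P(Z > 1.960 − δ) = Φ(-0.228) = 0.4099.
Type II error: β = 1 − power = 1 − 0.4099 = 0.5901.

β ≈ 0.590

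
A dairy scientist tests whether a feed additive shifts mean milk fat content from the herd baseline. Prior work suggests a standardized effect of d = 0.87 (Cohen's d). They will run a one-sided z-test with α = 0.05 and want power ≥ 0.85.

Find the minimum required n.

n = 10

Set Φ(δ − 1.645) = 0.85; then δ − 1.645 = Φ⁻¹(0.85) = 1.036, giving δ = 2.681.
δ = d·√n ⇒ n = (δ/d)² = (2.681 / 0.87)² = 9.50.
Rounding up, n = 10.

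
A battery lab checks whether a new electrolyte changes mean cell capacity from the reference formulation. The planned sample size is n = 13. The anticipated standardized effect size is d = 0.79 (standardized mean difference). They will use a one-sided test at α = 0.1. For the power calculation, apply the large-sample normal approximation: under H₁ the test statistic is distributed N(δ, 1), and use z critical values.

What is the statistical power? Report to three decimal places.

Noncentrality parameter: δ = d·√n = 0.79 × √13 = 2.8484
Critical value for a one-sided test at α = 0.1: z_α = 1.282.
Power = P(Z > 1.282 − δ) = Φ(1.567) = 0.9414.

Power ≈ 0.941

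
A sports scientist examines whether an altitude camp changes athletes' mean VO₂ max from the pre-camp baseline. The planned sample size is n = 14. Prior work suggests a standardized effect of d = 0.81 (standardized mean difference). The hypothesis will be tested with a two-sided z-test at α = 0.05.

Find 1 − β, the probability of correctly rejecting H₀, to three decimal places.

Noncentrality parameter: δ = d·√n = 0.81 × √14 = 3.0307
Critical value for a two-sided test at α = 0.05: z_{α/2} = 1.960.
Power = Φ(δ − 1.960) + Φ(−δ − 1.960) = Φ(1.071) + Φ(-4.991) = 0.8579 + 0.0000 = 0.8579.

Power ≈ 0.858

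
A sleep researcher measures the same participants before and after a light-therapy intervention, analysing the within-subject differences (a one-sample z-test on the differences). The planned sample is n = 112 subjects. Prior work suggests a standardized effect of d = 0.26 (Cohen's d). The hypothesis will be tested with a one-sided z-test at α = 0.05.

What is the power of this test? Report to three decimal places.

Noncentrality parameter: δ = d·√n = 0.26 × √112 = 2.7516
One-sided α = 0.05 → critical value z_{0.05} = 1.645.
Power = P(Z > 1.645 − δ) = Φ(1.107) = 0.8658.

Power ≈ 0.866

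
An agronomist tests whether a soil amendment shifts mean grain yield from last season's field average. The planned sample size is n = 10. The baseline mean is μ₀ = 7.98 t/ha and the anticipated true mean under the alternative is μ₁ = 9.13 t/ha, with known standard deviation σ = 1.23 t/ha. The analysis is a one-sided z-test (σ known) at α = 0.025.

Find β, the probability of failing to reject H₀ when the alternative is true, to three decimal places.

Standardized effect: d = |μ₁ − μ₀| / σ = |9.13 − 7.98| / 1.23 = 0.9350
Noncentrality parameter: δ = d·√n = 0.9350 × √10 = 2.9566
One-sided α = 0.025 → critical value z_{0.025} = 1.960.
Power = Φ(δ − 1.960) = Φ(0.997) = 0.8405.
Type II error: β = 1 − power = 1 − 0.8405 = 0.1595.

β ≈ 0.159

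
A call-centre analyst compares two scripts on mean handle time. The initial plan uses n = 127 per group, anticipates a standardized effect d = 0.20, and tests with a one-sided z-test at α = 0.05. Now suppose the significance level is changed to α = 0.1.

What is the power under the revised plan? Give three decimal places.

Power ≈ 0.623

δ = d·√(n/2) = 0.20 × √(127/2) = 1.5937 (unchanged). New critical value: z_{0.1} = 1.282.
Revised power = Φ(δ − 1.282) = Φ(0.312) = 0.6226.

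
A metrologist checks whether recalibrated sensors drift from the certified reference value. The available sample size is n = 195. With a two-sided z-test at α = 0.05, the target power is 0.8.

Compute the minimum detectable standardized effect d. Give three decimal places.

d ≈ 0.201

Required noncentrality: δ = z_{0.025} + z_{0.20} = 1.960 + 0.842 = 2.802.
(Lower-tail contribution to power is negligible for δ > 0.)
δ = d·√n ⇒ d = δ/√n = 2.802/√195 = 0.2006.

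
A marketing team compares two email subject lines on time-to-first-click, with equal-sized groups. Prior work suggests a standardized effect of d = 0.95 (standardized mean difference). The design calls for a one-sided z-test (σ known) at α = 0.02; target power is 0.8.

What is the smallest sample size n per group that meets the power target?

n = 19 per group

Set Φ(δ − 2.054) = 0.8; then δ − 2.054 = Φ⁻¹(0.8) = 0.842, giving δ = 2.895.
δ = d·√(n/2) ⇒ n = 2(δ/d)² = 2 × (2.895 / 0.95)² = 18.58.
Round up to the next whole unit.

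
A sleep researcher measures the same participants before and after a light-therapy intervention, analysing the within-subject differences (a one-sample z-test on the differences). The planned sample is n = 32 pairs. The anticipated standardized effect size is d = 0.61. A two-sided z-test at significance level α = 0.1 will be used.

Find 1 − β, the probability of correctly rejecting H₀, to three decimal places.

Noncentrality parameter: δ = d·√n = 0.61 × √32 = 3.4507
Critical value for a two-sided test at α = 0.1: z_{α/2} = 1.645.
Power = Φ(δ − 1.645) + Φ(−δ − 1.645) = Φ(1.806) + Φ(-5.096) = 0.9645 + 0.0000 = 0.9645.

Power ≈ 0.965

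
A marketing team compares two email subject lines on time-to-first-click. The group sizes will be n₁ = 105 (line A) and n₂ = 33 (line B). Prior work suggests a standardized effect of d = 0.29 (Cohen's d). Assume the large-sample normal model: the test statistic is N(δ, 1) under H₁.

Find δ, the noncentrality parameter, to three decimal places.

δ ≈ 1.453

δ = d / √(1/n₁ + 1/n₂) = 0.29 / √(1/105 + 1/33) = 1.4531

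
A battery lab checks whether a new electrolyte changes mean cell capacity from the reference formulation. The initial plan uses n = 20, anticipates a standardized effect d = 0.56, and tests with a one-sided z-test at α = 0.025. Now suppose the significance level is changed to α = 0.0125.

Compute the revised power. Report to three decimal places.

δ = d·√n = 0.56 × √20 = 2.5044 (unchanged). New critical value: z_{0.0125} = 2.241.
Revised power = P(Z > 2.241 − δ) = Φ(0.263) = 0.6037.

Power ≈ 0.604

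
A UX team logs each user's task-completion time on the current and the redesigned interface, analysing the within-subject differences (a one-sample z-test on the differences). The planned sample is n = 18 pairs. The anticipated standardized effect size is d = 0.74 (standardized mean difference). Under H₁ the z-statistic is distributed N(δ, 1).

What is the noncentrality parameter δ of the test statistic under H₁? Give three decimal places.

δ ≈ 3.140

The noncentrality parameter scales effect size by the design's sample-size factor: δ = d·√n = 0.74 × √18 = 3.1396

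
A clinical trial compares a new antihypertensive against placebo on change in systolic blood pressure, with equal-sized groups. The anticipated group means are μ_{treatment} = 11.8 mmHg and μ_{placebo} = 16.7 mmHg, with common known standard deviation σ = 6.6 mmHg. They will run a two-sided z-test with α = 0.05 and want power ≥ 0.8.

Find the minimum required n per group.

Standardized effect: d = |μ_{treatment} − μ_{placebo}| / σ = |11.8 − 16.7| / 6.6 = 0.7424
Set Φ(δ − 1.960) = 0.8; then δ − 1.960 = Φ⁻¹(0.8) = 0.842, giving δ = 2.802.
(For δ > 0 the lower-tail rejection region contributes negligibly to power, so the one-term inversion is standard.)
δ = d·√(n/2) ⇒ n = 2(δ/d)² = 2 × (2.802 / 0.7424)² = 28.48.
Round up to the next whole unit.

n = 29 per group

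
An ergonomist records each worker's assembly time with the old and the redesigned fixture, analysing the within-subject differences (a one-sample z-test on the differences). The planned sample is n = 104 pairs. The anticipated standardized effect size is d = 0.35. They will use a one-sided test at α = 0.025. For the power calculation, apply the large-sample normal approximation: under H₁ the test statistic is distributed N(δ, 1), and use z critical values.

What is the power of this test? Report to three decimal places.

Noncentrality parameter: δ = d·√n = 0.35 × √104 = 3.5693
Critical value for a one-sided test at α = 0.025: z_α = 1.960.
Power = Φ(δ − 1.960) = Φ(1.609) = 0.9462.

Power ≈ 0.946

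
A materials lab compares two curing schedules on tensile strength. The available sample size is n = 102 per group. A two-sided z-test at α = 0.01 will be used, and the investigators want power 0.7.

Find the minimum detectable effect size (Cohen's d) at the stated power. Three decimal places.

d ≈ 0.434

Required noncentrality: δ = z_{0.005} + z_{0.30} = 2.576 + 0.524 = 3.100.
(Lower-tail contribution to power is negligible for δ > 0.)
δ = d·√(n/2) ⇒ d = δ/√(n/2) = 3.100/√(102/2) = 0.4341.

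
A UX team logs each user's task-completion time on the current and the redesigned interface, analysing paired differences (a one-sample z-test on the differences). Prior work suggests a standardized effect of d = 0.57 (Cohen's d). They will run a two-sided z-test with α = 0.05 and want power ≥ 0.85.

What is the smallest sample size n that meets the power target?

n = 28

Set Φ(δ − 1.960) = 0.85; then δ − 1.960 = Φ⁻¹(0.85) = 1.036, giving δ = 2.996.
(The Φ(−δ − z_{α/2}) term is vanishingly small for δ > 0 and is dropped in the standard sample-size formula.)
δ = d·√n ⇒ n = (δ/d)² = (2.996 / 0.57)² = 27.63.
Rounding up, n = 28.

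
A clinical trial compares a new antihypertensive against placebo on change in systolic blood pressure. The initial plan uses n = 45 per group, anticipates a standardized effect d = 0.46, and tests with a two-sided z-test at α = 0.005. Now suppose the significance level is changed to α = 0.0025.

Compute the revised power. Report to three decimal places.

δ = d·√(n/2) = 0.46 × √(45/2) = 2.1820 (unchanged). New critical value: z_{0.0013} = 3.023.
Revised power = Φ(δ − 3.023) + Φ(−δ − 3.023) = Φ(-0.841) + Φ(-5.205) = 0.2001 + 0.0000 = 0.2001.

Power ≈ 0.200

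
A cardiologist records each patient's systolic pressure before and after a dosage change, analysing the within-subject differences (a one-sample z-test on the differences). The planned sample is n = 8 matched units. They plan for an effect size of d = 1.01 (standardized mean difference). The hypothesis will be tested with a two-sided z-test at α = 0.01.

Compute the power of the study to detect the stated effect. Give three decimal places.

Noncentrality parameter: δ = d·√n = 1.01 × √8 = 2.8567
Critical value for a two-sided test at α = 0.01: z_{α/2} = 2.576.
Power = Φ(δ − 2.576) + Φ(−δ − 2.576) = Φ(0.281) + Φ(-5.433) = 0.6106 + 0.0000 = 0.6106.

Power ≈ 0.611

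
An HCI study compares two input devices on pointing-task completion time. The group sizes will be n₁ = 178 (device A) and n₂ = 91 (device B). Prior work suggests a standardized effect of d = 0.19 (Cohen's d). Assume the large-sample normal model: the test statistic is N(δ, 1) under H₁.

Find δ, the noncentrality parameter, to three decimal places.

δ ≈ 1.474

δ = d / √(1/n₁ + 1/n₂) = 0.19 / √(1/178 + 1/91) = 1.4744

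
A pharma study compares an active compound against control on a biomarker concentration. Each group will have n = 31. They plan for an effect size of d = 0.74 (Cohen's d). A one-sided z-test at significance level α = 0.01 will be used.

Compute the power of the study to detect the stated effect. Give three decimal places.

Noncentrality parameter: δ = d·√(n/2) = 0.74 × √(31/2) = 2.9134
One-sided α = 0.01 → critical value z_{0.01} = 2.326.
Power = P(Z > 2.326 − δ) = Φ(0.587) = 0.7214.

Power ≈ 0.721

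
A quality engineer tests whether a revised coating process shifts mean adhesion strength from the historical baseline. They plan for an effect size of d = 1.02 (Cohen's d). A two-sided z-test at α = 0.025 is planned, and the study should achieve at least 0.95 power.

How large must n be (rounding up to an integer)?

n = 15

For power 0.95 need Φ(δ − z_{0.0125}) = 0.95, so δ = z_{0.0125} + z_{0.05} = 2.241 + 1.645 = 3.886.
(The Φ(−δ − z_{α/2}) term is vanishingly small for δ > 0 and is dropped in the standard sample-size formula.)
δ = d·√n ⇒ n = (δ/d)² = (3.886 / 1.02)² = 14.52.
Rounding up, n = 15.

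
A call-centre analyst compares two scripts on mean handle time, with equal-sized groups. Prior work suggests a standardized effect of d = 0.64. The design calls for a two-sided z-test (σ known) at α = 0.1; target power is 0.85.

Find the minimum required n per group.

For power 0.85 need Φ(δ − z_{0.05}) = 0.85, so δ = z_{0.05} + z_{0.15} = 1.645 + 1.036 = 2.681.
(Ignoring the negligible lower-tail rejection probability gives the usual closed-form inversion.)
δ = d·√(n/2) ⇒ n = 2(δ/d)² = 2 × (2.681 / 0.64)² = 35.10.
Rounding up, n = 36 per group.

n = 36 per group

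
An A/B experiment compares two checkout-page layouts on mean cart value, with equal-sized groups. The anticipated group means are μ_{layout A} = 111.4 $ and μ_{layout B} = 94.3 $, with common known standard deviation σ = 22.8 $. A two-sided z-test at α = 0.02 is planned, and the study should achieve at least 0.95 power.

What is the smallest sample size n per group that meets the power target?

n = 57 per group

Standardized effect: d = |μ_{layout A} − μ_{layout B}| / σ = |111.4 − 94.3| / 22.8 = 0.7500
For power 0.95 need Φ(δ − z_{0.01}) = 0.95, so δ = z_{0.01} + z_{0.05} = 2.326 + 1.645 = 3.971.
(For δ > 0 the lower-tail rejection region contributes negligibly to power, so the one-term inversion is standard.)
δ = d·√(n/2) ⇒ n = 2(δ/d)² = 2 × (3.971 / 0.7500)² = 56.07.
Rounding up, n = 57 per group.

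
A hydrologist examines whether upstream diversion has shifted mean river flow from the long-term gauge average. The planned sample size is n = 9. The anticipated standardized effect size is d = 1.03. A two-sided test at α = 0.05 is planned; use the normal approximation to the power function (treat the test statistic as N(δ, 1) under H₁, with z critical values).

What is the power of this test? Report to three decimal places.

Noncentrality parameter: δ = d·√n = 1.03 × √9 = 3.0900
Critical value for a two-sided test at α = 0.05: z_{α/2} = 1.960.
Power = Φ(δ − 1.960) + Φ(−δ − 1.960) = Φ(1.130) + Φ(-5.050) = 0.8708 + 0.0000 = 0.8708.

Power ≈ 0.871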